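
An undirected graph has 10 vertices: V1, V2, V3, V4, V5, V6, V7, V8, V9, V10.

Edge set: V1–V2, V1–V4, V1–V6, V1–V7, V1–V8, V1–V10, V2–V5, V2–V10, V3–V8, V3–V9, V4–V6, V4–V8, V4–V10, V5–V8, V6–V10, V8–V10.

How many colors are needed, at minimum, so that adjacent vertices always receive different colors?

V1, V4, V6, V10 are mutually adjacent (a clique of size 4), so at least 4 colors are needed.
4 colors suffice: color 1 → {V1, V3, V5}; color 2 → {V2, V6, V7, V8, V9}; color 3 → {V10}; color 4 → {V4}. No two adjacent vertices share a color.

4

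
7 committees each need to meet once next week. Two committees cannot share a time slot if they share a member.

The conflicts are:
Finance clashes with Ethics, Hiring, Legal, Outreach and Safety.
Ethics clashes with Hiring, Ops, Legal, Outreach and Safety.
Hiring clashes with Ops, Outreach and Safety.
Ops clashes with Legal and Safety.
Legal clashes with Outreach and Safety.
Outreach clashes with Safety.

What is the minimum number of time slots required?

5

Finance, Ethics, Legal, Outreach, Safety pairwise conflict, so at least 5 time slots are needed.
A valid assignment using 5 time slots: Finance=3, Ethics=1, Hiring=4, Ops=3, Legal=4, Outreach=5, Safety=2. Every pair that conflicts lands in different time slots.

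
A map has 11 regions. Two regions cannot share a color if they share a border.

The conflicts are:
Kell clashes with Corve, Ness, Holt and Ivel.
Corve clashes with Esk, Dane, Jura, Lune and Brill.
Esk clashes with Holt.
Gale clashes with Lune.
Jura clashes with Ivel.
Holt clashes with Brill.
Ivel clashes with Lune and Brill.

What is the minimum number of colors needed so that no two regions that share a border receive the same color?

2

Corve and Lune conflict, so at least 2 colors are needed.
2 colors suffice: color 1 → {Corve, Gale, Ness, Holt, Ivel}; color 2 → {Kell, Esk, Dane, Jura, Lune, Brill}. Every pair that conflicts lands in different colors.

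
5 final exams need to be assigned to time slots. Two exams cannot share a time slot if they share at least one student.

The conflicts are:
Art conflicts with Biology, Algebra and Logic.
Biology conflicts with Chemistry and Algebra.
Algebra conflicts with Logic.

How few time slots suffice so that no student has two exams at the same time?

Art, Algebra, Logic pairwise conflict, so at least 3 time slots are needed.
3 time slots suffice: time slot 1 → {Chemistry, Algebra}; time slot 2 → {Art}; time slot 3 → {Biology, Logic}. Each listed conflict is separated.

3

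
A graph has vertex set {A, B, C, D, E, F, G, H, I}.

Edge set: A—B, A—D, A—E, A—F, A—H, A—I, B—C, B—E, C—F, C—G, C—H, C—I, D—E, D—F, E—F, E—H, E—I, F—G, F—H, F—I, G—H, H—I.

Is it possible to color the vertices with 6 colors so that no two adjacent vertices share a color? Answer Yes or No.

Yes

The chromatic number is 5. A, E, F, H, I are pairwise adjacent (a clique of size 5), so at least 5 colors are needed.
5 colors suffice: color 1 → {B, F}; color 2 → {C, E}; color 3 → {A, G}; color 4 → {D, H}; color 5 → {I}.
Since 6 ≥ 5, a proper 6-coloring certainly exists.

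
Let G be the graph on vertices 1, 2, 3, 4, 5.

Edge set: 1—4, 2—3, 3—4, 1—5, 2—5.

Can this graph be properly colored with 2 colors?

The cycle 2-5-1-4-3-2 has odd length 5, so it cannot be 2-colored; at least 3 colors are needed.
So 2 colors are not enough.

No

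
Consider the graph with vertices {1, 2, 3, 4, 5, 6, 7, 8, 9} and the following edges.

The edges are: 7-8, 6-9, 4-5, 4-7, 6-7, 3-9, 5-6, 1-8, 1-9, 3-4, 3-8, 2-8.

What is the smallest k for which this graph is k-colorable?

3

The cycle 5-6-9-3-4-5 has odd length 5, so it cannot be 2-colored; at least 3 colors are needed.
3 colors suffice: color red → {4, 8, 9}; color blue → {1, 2, 3, 5, 7}; color green → {6}. Every edge joins two different colors.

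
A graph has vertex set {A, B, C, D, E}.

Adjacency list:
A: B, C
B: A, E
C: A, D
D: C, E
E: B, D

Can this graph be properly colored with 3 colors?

The chromatic number is 3. The cycle B-A-C-D-E-B has odd length 5, so it cannot be 2-colored; at least 3 colors are needed.
A valid assignment using 3 colors: A=blue, B=green, C=red, D=blue, E=red.
That is already a proper 3-coloring.

Yes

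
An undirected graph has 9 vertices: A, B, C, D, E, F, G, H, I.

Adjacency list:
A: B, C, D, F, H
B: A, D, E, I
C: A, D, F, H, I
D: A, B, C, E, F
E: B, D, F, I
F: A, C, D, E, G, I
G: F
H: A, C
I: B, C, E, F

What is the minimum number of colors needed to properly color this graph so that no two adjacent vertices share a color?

A, C, D, F form a clique, so at least 4 colors are needed.
4 colors suffice: color red → {B, F, H}; color blue → {C, E, G}; color green → {A, I}; color yellow → {D}. No two adjacent vertices share a color.

4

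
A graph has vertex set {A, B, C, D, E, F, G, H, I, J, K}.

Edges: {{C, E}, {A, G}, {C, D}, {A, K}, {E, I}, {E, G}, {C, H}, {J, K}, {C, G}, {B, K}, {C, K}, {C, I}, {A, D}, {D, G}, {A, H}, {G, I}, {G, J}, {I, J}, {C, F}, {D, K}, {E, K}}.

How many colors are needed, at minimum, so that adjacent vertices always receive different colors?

4

C, E, G, I are mutually adjacent (a clique of size 4), so at least 4 colors are needed.
A valid assignment using 4 colors: A=red, B=red, C=red, D=green, E=green, F=blue, G=blue, H=blue, I=yellow, J=red, K=blue. Every edge joins two different colors.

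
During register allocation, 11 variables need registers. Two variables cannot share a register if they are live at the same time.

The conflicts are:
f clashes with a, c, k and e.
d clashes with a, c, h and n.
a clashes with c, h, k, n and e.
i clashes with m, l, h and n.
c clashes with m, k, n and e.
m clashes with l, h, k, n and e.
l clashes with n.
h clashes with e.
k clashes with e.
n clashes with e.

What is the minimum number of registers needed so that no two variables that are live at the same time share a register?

5

f, a, c, k, e are mutually in conflict, so at least 5 registers are needed.
5 registers suffice: f=5, d=4, a=2, i=3, c=3, m=2, l=4, h=1, k=1, n=1, e=4. Each listed conflict is separated.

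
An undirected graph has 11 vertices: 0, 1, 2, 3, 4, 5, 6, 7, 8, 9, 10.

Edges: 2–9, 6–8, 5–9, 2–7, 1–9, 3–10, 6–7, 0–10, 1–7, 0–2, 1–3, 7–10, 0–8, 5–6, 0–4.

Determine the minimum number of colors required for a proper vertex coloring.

3

The cycle 7-10-0-8-6-7 has odd length 5, so it cannot be 2-colored; at least 3 colors are needed.
One proper 3-coloring: 0=red, 1=blue, 2=blue, 3=red, 4=blue, 5=green, 6=blue, 7=red, 8=green, 9=red, 10=blue. No two adjacent vertices share a color.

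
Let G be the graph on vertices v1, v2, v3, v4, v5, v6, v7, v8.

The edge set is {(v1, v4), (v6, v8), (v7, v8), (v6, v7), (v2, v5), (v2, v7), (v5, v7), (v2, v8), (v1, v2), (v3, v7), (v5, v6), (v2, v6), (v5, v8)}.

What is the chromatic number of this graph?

5

v2, v5, v6, v7, v8 are mutually adjacent (a clique of size 5), so at least 5 colors are needed.
5 colors suffice: color R → {v1, v7}; color B → {v2, v3, v4}; color G → {v6}; color Y → {v8}; color P → {v5}. No two adjacent vertices share a color.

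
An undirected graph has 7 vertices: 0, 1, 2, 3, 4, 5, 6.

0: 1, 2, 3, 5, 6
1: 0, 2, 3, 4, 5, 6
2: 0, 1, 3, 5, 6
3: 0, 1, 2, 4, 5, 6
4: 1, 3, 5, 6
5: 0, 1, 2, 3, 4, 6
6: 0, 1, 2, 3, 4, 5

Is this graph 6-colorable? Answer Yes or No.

Yes

The chromatic number is 6. 0, 1, 2, 3, 5, 6 form a clique, so at least 6 colors are needed.
6 colors suffice: color red → {1}; color blue → {6}; color green → {3}; color yellow → {5}; color purple → {0, 4}; color orange → {2}.
That is already a proper 6-coloring.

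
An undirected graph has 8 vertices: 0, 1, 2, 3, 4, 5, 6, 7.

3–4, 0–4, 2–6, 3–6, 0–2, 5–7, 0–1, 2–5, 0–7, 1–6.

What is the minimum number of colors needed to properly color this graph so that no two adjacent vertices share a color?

The cycle 0-4-3-6-2-0 has odd length 5, so it cannot be 2-colored; at least 3 colors are needed.
3 colors suffice: color a → {0, 5, 6}; color b → {1, 2, 3, 7}; color c → {4}. Each edge has distinct colors on its endpoints.

3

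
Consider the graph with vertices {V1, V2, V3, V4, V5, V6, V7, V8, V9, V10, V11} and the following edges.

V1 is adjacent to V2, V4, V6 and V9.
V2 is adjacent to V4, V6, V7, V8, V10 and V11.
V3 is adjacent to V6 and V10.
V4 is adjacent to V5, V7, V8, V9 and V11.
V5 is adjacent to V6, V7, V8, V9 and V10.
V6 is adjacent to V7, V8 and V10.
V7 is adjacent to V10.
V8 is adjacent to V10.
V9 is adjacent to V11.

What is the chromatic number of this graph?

V2, V6, V7, V10 form a clique, so at least 4 colors are needed.
One proper 4-coloring: V1=green, V2=blue, V3=blue, V4=red, V5=blue, V6=red, V7=yellow, V8=yellow, V9=yellow, V10=green, V11=green. Each edge has distinct colors on its endpoints.

4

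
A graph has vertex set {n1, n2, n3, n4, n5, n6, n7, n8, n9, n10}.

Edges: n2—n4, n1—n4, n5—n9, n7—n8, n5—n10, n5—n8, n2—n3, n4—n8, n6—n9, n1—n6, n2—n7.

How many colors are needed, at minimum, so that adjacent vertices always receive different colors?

2

n1 and n4 are adjacent, so at least 2 colors are needed.
2 colors suffice: color 1 → {n3, n4, n5, n6, n7}; color 2 → {n1, n2, n8, n9, n10}. No two adjacent vertices share a color.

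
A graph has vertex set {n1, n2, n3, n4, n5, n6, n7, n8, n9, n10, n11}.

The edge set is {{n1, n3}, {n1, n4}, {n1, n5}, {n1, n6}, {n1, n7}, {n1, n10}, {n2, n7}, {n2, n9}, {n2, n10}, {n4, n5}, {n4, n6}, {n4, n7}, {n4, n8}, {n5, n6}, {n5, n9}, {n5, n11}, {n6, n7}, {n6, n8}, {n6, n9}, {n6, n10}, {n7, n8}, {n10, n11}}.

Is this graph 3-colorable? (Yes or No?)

No

n1, n4, n5, n6 are pairwise adjacent (a clique of size 4), so at least 4 colors are needed.
So 3 colors are not enough.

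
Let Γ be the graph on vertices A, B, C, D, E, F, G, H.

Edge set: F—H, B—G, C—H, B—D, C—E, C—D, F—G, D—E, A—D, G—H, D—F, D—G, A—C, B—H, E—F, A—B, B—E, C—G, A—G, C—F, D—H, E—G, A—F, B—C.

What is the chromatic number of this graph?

5

B, C, D, E, G form a clique, so at least 5 colors are needed.
5 colors suffice: color red → {C}; color blue → {D}; color green → {G}; color yellow → {B, F}; color purple → {A, E, H}. No two adjacent vertices share a color.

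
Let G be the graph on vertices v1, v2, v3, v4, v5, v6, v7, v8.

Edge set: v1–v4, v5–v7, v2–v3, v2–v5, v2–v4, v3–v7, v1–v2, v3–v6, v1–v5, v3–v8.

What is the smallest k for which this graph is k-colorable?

3

v1, v2, v5 are pairwise adjacent, so at least 3 colors are needed.
3 colors suffice: color 1 → {v3, v4, v5}; color 2 → {v2, v6, v7, v8}; color 3 → {v1}. Every edge joins two different colors.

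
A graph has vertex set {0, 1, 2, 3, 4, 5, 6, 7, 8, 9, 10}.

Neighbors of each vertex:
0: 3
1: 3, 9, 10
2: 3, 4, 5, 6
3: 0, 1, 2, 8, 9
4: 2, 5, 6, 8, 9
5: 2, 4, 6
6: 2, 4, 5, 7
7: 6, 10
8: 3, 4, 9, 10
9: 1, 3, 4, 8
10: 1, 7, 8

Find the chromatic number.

4

2, 4, 5, 6 are mutually adjacent (a clique of size 4), so at least 4 colors are needed.
4 colors suffice: 0=b, 1=b, 2=b, 3=a, 4=a, 5=d, 6=c, 7=b, 8=b, 9=c, 10=a. Every edge joins two different colors.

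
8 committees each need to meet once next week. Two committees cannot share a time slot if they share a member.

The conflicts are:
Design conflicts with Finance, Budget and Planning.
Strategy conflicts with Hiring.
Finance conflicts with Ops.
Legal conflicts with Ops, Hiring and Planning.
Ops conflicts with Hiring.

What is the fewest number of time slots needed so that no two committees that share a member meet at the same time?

Legal, Ops, Hiring are mutually in conflict, so at least 3 time slots are needed.
3 time slots suffice: Design=1, Strategy=1, Finance=2, Legal=2, Budget=2, Ops=1, Hiring=3, Planning=3. Every pair that conflicts lands in different time slots.

3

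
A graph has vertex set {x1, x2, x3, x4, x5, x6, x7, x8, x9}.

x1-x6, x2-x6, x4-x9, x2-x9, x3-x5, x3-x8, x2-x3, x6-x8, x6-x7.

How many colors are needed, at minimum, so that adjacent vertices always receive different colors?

x6 and x8 are adjacent, so at least 2 colors are needed.
One proper 2-coloring: x1=2, x2=2, x3=1, x4=2, x5=2, x6=1, x7=2, x8=2, x9=1. Each edge has distinct colors on its endpoints.

2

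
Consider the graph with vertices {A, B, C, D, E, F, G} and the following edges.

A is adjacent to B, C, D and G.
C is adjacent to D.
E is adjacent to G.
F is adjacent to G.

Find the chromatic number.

A, C, D form a triangle, so at least 3 colors are needed.
3 colors suffice: color 1 → {A, E, F}; color 2 → {B, D, G}; color 3 → {C}. Each edge has distinct colors on its endpoints.

3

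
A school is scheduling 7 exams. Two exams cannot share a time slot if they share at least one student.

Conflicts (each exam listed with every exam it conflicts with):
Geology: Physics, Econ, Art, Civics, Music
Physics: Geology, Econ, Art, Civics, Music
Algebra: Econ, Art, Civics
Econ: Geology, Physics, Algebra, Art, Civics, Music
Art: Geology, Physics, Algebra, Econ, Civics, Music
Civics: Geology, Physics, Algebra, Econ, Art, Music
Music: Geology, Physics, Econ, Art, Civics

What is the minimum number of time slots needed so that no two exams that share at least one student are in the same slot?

Geology, Physics, Econ, Art, Civics, Music pairwise conflict, so at least 6 time slots are needed.
6 time slots suffice: time slot 1 → {Art}; time slot 2 → {Civics}; time slot 3 → {Econ}; time slot 4 → {Physics, Algebra}; time slot 5 → {Music}; time slot 6 → {Geology}. No two conflicting exams share a time slot.

6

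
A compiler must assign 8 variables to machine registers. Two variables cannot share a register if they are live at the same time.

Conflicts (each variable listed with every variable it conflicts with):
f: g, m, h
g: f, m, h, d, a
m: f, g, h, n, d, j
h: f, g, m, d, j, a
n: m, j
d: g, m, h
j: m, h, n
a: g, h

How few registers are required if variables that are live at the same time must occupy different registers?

f, g, m, h pairwise conflict, so at least 4 registers are needed.
A valid assignment using 4 registers: f=4, g=3, m=1, h=2, n=2, d=4, j=3, a=1. Every pair that conflicts lands in different registers.

4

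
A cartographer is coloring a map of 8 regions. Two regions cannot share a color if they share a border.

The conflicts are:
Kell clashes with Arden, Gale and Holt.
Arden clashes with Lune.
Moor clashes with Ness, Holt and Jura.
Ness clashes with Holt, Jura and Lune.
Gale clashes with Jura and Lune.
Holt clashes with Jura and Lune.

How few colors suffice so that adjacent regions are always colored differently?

Moor, Ness, Holt, Jura are mutually in conflict, so at least 4 colors are needed.
One proper 4-coloring: Kell=2, Arden=1, Moor=4, Ness=3, Gale=1, Holt=1, Jura=2, Lune=2. No two conflicting regions share a color.

4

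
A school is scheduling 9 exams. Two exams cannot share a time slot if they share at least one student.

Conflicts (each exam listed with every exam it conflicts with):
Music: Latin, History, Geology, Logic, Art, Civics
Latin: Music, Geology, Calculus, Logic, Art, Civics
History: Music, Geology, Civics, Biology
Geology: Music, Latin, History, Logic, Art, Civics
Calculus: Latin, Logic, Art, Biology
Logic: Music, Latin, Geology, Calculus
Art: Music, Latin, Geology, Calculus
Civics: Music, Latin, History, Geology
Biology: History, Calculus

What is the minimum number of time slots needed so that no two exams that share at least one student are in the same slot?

4

Music, Latin, Geology, Art pairwise conflict, so at least 4 time slots are needed.
4 time slots suffice: time slot 1 → {Latin, History}; time slot 2 → {Music, Calculus}; time slot 3 → {Geology, Biology}; time slot 4 → {Logic, Art, Civics}. No two conflicting exams share a time slot.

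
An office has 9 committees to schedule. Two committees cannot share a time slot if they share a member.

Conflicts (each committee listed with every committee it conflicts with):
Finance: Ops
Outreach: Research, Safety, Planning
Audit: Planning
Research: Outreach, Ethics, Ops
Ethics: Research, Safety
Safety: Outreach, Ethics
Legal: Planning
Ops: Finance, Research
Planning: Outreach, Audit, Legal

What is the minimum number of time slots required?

2

Audit and Planning conflict, so at least 2 time slots are needed.
A valid assignment using 2 time slots: Finance=1, Outreach=2, Audit=2, Research=1, Ethics=2, Safety=1, Legal=2, Ops=2, Planning=1. No two conflicting committees share a time slot.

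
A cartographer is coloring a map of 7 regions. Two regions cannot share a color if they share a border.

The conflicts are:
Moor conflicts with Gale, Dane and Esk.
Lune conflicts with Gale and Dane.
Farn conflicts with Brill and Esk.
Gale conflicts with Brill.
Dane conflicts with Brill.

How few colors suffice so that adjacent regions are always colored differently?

3

The cycle Gale-Moor-Esk-Farn-Brill-Gale has odd length 5, so it cannot be 2-colored; at least 3 colors are needed.
3 colors suffice: Moor=1, Lune=1, Farn=3, Gale=2, Dane=2, Brill=1, Esk=2. No two conflicting regions share a color.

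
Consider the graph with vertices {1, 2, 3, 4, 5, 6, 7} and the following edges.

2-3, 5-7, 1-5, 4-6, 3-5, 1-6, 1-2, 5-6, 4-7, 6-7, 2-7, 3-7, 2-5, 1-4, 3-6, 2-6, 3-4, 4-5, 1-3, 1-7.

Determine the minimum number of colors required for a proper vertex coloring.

6

1, 2, 3, 5, 6, 7 are mutually adjacent (a clique of size 6), so at least 6 colors are needed.
One proper 6-coloring: 1=c, 2=f, 3=d, 4=f, 5=b, 6=a, 7=e. Every edge joins two different colors.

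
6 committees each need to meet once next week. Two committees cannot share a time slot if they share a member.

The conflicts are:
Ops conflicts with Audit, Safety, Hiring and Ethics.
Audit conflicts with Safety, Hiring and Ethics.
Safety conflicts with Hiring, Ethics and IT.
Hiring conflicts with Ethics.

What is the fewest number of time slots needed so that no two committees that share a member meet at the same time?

5

Ops, Audit, Safety, Hiring, Ethics pairwise conflict, so at least 5 time slots are needed.
5 time slots suffice: time slot 1 → {Safety}; time slot 2 → {Hiring, IT}; time slot 3 → {Ethics}; time slot 4 → {Ops}; time slot 5 → {Audit}. Each listed conflict is separated.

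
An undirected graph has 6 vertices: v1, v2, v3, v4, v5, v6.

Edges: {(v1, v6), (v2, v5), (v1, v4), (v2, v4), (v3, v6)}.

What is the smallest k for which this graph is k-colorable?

v2 and v4 are adjacent, so at least 2 colors are needed.
One proper 2-coloring: v1=2, v2=2, v3=2, v4=1, v5=1, v6=1. Each edge has distinct colors on its endpoints.

2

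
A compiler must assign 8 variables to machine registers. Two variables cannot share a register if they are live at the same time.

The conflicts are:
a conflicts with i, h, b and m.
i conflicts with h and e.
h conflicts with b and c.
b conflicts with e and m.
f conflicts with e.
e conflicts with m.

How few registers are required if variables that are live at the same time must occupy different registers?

a, b, m pairwise conflict, so at least 3 registers are needed.
Using 3 registers: a=1, i=2, h=3, b=2, c=1, f=2, e=1, m=3. Each listed conflict is separated.

3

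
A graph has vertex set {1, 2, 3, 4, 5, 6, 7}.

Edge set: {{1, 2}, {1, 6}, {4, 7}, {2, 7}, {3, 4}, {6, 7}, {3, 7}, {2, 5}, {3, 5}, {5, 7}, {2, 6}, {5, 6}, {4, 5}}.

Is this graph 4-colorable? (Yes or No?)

The chromatic number is 4. 3, 4, 5, 7 form a clique, so at least 4 colors are needed.
A valid assignment using 4 colors: 1=a, 2=d, 3=d, 4=c, 5=b, 6=c, 7=a.
That is already a proper 4-coloring.

Yes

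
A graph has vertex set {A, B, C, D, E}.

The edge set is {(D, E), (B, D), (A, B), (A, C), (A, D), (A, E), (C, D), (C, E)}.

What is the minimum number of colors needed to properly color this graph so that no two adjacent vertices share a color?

A, C, D, E are pairwise adjacent (a clique of size 4), so at least 4 colors are needed.
4 colors suffice: color 1 → {D}; color 2 → {A}; color 3 → {B, E}; color 4 → {C}. Every edge joins two different colors.

4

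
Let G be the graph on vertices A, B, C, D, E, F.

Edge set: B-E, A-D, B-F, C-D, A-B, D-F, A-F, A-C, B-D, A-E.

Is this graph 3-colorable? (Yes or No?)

A, B, D, F form a clique, so at least 4 colors are needed.
So 3 colors are not enough.

No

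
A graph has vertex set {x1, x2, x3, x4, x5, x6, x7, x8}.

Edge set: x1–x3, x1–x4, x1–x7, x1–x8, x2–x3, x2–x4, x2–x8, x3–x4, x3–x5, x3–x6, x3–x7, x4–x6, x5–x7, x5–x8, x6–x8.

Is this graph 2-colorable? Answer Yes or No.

No

x1, x3, x4 are mutually adjacent, so at least 3 colors are needed.
So 2 colors are not enough.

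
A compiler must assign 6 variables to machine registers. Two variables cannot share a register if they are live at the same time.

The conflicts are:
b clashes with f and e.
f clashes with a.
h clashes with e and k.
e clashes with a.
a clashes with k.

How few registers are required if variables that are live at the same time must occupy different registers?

2

h and k conflict, so at least 2 registers are needed.
Using 2 registers: b=1, f=2, h=1, e=2, a=1, k=2. No two conflicting variables share a register.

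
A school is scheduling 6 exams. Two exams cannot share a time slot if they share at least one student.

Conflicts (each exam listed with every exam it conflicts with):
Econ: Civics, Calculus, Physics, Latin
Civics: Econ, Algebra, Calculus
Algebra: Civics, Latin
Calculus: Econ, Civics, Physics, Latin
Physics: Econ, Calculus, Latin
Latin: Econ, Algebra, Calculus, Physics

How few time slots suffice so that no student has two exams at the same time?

Econ, Calculus, Physics, Latin are mutually in conflict, so at least 4 time slots are needed.
4 time slots suffice: Econ=1, Civics=2, Algebra=1, Calculus=3, Physics=4, Latin=2. Each listed conflict is separated.

4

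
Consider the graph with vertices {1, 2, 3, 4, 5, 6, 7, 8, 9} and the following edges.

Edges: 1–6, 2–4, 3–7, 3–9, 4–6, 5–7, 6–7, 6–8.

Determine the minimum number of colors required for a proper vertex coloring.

2 and 4 are adjacent, so at least 2 colors are needed.
2 colors suffice: color red → {2, 3, 5, 6}; color blue → {1, 4, 7, 8, 9}. Every edge joins two different colors.

2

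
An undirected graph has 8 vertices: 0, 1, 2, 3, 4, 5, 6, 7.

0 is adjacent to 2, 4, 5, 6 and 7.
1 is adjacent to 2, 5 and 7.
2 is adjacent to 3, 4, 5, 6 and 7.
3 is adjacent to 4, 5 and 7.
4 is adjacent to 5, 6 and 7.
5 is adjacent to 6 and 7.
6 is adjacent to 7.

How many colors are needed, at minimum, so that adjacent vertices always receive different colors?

6

0, 2, 4, 5, 6, 7 are mutually adjacent (a clique of size 6), so at least 6 colors are needed.
6 colors suffice: 0=orange, 1=yellow, 2=blue, 3=purple, 4=yellow, 5=green, 6=purple, 7=red. Every edge joins two different colors.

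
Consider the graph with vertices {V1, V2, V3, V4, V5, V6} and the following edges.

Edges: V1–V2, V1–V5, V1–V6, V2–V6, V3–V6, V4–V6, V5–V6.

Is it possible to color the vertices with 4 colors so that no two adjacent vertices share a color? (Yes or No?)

Yes

The chromatic number is 3. V1, V5, V6 are pairwise adjacent, so at least 3 colors are needed.
A valid assignment using 3 colors: V1=2, V2=3, V3=2, V4=2, V5=3, V6=1.
Since 4 ≥ 3, a proper 4-coloring certainly exists.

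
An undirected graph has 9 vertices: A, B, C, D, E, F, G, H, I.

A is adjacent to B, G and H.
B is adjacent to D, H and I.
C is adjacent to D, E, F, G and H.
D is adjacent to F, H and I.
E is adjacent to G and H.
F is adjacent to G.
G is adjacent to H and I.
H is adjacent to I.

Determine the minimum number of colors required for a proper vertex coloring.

C, E, G, H are mutually adjacent (a clique of size 4), so at least 4 colors are needed.
4 colors suffice: A=3, B=4, C=3, D=2, E=4, F=1, G=2, H=1, I=3. Every edge joins two different colors.

4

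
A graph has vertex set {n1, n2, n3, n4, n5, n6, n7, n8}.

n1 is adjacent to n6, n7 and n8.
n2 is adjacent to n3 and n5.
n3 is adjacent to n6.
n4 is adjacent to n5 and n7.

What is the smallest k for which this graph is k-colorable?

3

The cycle n2-n5-n4-n7-n1-n6-n3-n2 has odd length 7, so it cannot be 2-colored; at least 3 colors are needed.
3 colors suffice: color red → {n1, n3, n4}; color blue → {n2, n6, n7, n8}; color green → {n5}. No two adjacent vertices share a color.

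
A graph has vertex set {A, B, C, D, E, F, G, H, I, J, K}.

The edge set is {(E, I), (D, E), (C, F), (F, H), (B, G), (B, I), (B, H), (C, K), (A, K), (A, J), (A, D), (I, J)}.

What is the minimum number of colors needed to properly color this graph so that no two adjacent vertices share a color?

The cycle I-E-D-A-J-I has odd length 5, so it cannot be 2-colored; at least 3 colors are needed.
One proper 3-coloring: A=red, B=blue, C=green, D=blue, E=green, F=red, G=red, H=green, I=red, J=blue, K=blue. Every edge joins two different colors.

3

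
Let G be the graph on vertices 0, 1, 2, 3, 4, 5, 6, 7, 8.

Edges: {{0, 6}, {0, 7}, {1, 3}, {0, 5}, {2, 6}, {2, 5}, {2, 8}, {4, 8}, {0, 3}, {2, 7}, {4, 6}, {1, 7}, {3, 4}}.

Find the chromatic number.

1 and 3 are adjacent, so at least 2 colors are needed.
2 colors suffice: color red → {0, 1, 2, 4}; color blue → {3, 5, 6, 7, 8}. Each edge has distinct colors on its endpoints.

2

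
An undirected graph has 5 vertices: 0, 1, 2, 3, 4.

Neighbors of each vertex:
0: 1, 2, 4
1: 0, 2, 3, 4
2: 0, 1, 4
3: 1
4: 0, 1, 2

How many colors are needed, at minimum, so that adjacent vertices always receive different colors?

0, 1, 2, 4 are pairwise adjacent (a clique of size 4), so at least 4 colors are needed.
4 colors suffice: color red → {1}; color blue → {0, 3}; color green → {2}; color yellow → {4}. Every edge joins two different colors.

4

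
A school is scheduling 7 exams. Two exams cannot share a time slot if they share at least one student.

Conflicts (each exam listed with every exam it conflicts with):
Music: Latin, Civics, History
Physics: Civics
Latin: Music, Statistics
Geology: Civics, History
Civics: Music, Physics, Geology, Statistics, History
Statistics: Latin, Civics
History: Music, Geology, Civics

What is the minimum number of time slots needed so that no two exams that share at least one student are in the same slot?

3

Geology, Civics, History all conflict with each other, so at least 3 time slots are needed.
3 time slots suffice: time slot 1 → {Latin, Civics}; time slot 2 → {Music, Physics, Geology, Statistics}; time slot 3 → {History}. No two conflicting exams share a time slot.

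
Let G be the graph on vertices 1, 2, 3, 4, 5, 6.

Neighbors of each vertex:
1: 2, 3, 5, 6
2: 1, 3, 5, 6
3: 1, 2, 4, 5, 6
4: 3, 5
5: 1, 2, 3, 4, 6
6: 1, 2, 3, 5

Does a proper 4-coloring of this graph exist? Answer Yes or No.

No

1, 2, 3, 5, 6 are mutually adjacent (a clique of size 5), so at least 5 colors are needed.
So 4 colors are not enough.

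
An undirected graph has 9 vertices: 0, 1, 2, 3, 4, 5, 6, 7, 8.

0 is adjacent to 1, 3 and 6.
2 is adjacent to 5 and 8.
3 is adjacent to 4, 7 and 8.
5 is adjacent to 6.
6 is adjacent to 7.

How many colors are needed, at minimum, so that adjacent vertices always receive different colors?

2 and 8 are adjacent, so at least 2 colors are needed.
2 colors suffice: color red → {1, 2, 3, 6}; color blue → {0, 4, 5, 7, 8}. Each edge has distinct colors on its endpoints.

2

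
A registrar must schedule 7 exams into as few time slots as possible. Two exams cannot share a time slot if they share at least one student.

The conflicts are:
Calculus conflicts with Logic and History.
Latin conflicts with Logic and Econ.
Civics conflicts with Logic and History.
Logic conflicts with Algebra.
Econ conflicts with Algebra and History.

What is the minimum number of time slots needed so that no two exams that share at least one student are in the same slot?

The cycle Econ-History-Civics-Logic-Algebra-Econ has odd length 5, so it cannot be 2-colored; at least 3 time slots are needed.
3 time slots suffice: time slot 1 → {Logic, Econ}; time slot 2 → {Latin, Algebra, History}; time slot 3 → {Calculus, Civics}. Each listed conflict is separated.

3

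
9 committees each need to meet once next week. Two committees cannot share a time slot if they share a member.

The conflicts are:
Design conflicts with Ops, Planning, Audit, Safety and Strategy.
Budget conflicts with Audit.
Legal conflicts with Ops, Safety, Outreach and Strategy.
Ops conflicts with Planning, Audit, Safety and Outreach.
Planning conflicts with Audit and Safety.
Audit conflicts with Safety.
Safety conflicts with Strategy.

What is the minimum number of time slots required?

5

Design, Ops, Planning, Audit, Safety pairwise conflict, so at least 5 time slots are needed.
5 time slots suffice: time slot 1 → {Budget, Safety, Outreach}; time slot 2 → {Ops, Strategy}; time slot 3 → {Legal, Audit}; time slot 4 → {Design}; time slot 5 → {Planning}. No two conflicting committees share a time slot.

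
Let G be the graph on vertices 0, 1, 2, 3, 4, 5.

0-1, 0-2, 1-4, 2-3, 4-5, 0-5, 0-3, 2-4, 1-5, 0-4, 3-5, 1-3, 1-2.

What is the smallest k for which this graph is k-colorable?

4

0, 1, 4, 5 are pairwise adjacent (a clique of size 4), so at least 4 colors are needed.
4 colors suffice: color red → {1}; color blue → {0}; color green → {2, 5}; color yellow → {3, 4}. Each edge has distinct colors on its endpoints.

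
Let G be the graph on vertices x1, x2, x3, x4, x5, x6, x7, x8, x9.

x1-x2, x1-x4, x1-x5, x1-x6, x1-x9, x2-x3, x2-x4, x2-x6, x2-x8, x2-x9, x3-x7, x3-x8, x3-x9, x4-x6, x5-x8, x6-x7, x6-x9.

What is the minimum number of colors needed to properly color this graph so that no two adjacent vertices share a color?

4

x1, x2, x6, x9 are mutually adjacent (a clique of size 4), so at least 4 colors are needed.
4 colors suffice: color red → {x2, x5, x7}; color blue → {x1, x3}; color green → {x6, x8}; color yellow → {x4, x9}. No two adjacent vertices share a color.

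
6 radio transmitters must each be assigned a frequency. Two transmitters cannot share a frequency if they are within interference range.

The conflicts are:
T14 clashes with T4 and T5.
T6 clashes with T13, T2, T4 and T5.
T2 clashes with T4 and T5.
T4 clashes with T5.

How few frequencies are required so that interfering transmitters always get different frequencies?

4

T6, T2, T4, T5 all conflict with each other, so at least 4 frequencies are needed.
A valid assignment using 4 frequencies: T14=2, T6=2, T13=1, T2=4, T4=3, T5=1. Each listed conflict is separated.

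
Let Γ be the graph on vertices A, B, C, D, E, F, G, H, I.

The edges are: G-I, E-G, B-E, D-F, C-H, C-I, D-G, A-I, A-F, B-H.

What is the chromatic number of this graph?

3

The cycle I-G-D-F-A-I has odd length 5, so it cannot be 2-colored; at least 3 colors are needed.
3 colors suffice: color 1 → {B, C, F, G}; color 2 → {D, E, H, I}; color 3 → {A}. No two adjacent vertices share a color.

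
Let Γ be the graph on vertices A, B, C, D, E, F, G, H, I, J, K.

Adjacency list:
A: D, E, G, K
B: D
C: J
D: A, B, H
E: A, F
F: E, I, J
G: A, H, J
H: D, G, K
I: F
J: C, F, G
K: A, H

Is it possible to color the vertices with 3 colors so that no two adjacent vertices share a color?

The chromatic number is 3. The cycle J-G-A-E-F-J has odd length 5, so it cannot be 2-colored; at least 3 colors are needed.
3 colors suffice: color 1 → {A, B, C, F, H}; color 2 → {D, E, G, I, K}; color 3 → {J}.
That is already a proper 3-coloring.

Yes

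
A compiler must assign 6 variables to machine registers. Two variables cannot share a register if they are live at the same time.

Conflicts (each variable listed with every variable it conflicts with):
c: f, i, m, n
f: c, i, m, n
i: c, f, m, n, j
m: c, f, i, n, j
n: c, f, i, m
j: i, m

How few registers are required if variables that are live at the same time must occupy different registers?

5

c, f, i, m, n are mutually in conflict, so at least 5 registers are needed.
5 registers suffice: register 1 → {m}; register 2 → {i}; register 3 → {n, j}; register 4 → {f}; register 5 → {c}. Each listed conflict is separated.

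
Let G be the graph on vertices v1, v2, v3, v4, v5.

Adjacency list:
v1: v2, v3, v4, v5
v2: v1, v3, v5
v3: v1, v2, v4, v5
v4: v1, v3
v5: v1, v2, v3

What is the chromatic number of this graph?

v1, v2, v3, v5 are pairwise adjacent (a clique of size 4), so at least 4 colors are needed.
4 colors suffice: color 1 → {v1}; color 2 → {v3}; color 3 → {v4, v5}; color 4 → {v2}. Every edge joins two different colors.

4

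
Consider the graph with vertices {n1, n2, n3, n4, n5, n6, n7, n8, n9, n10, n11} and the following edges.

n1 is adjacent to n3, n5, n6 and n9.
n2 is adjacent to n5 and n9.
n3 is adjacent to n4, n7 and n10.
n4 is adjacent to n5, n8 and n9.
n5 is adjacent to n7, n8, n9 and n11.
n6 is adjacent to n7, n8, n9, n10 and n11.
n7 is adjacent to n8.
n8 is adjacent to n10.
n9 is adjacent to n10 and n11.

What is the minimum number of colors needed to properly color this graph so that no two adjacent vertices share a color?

n2, n5, n9 are mutually adjacent, so at least 3 colors are needed.
A valid assignment using 3 colors: n1=3, n2=3, n3=1, n4=3, n5=1, n6=1, n7=3, n8=2, n9=2, n10=3, n11=3. Each edge has distinct colors on its endpoints.

3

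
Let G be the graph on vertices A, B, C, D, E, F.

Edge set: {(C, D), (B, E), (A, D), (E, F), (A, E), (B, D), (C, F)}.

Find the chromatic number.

3

The cycle F-E-A-D-C-F has odd length 5, so it cannot be 2-colored; at least 3 colors are needed.
3 colors suffice: color red → {D, E}; color blue → {A, B, F}; color green → {C}. Each edge has distinct colors on its endpoints.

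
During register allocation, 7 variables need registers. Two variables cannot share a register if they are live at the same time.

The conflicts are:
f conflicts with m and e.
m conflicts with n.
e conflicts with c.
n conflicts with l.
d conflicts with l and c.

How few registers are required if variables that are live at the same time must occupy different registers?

3

The cycle f-m-n-l-d-c-e-f has odd length 7, so it cannot be 2-colored; at least 3 registers are needed.
Using 3 registers: f=3, m=1, e=2, n=2, d=2, l=1, c=1. Every pair that conflicts lands in different registers.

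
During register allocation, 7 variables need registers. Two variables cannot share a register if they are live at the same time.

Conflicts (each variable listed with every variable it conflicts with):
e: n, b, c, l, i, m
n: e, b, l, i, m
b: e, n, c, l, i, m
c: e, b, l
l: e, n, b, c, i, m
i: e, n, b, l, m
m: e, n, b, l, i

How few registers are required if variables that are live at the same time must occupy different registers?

6

e, n, b, l, i, m are mutually in conflict, so at least 6 registers are needed.
6 registers suffice: register 1 → {e}; register 2 → {b}; register 3 → {l}; register 4 → {c, i}; register 5 → {m}; register 6 → {n}. No two conflicting variables share a register.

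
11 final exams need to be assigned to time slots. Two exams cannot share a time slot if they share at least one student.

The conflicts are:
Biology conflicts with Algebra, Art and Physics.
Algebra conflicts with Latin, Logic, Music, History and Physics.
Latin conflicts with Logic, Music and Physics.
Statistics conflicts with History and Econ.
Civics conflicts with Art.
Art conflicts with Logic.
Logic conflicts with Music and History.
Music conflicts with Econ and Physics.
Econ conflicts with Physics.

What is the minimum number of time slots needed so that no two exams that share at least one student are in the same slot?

4

Algebra, Latin, Music, Physics all conflict with each other, so at least 4 time slots are needed.
4 time slots suffice: time slot 1 → {Algebra, Art, Econ}; time slot 2 → {Statistics, Civics, Logic, Physics}; time slot 3 → {Biology, Music, History}; time slot 4 → {Latin}. Every pair that conflicts lands in different time slots.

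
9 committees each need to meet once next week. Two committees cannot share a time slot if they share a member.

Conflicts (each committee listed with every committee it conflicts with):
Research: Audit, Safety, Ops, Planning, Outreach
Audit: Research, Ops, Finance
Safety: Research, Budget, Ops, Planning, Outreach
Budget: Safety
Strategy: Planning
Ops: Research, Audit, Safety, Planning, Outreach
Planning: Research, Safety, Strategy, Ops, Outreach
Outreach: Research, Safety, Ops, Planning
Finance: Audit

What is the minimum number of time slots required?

5

Research, Safety, Ops, Planning, Outreach are mutually in conflict, so at least 5 time slots are needed.
Using 5 time slots: Research=1, Audit=3, Safety=4, Budget=1, Strategy=1, Ops=2, Planning=3, Outreach=5, Finance=1. No two conflicting committees share a time slot.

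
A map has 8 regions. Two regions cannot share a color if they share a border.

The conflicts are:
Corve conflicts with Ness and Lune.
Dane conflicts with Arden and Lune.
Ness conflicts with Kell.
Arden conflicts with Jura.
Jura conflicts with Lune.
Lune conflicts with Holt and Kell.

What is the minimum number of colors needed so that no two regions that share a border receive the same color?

2

Corve and Ness conflict, so at least 2 colors are needed.
2 colors suffice: color 1 → {Ness, Arden, Lune}; color 2 → {Corve, Dane, Jura, Holt, Kell}. Every pair that conflicts lands in different colors.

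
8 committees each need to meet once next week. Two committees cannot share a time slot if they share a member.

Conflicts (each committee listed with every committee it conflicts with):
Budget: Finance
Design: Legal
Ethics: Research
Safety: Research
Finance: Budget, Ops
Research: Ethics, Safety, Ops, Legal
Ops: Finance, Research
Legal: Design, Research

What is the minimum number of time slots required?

Design and Legal conflict, so at least 2 time slots are needed.
2 time slots suffice: time slot 1 → {Design, Finance, Research}; time slot 2 → {Budget, Ethics, Safety, Ops, Legal}. Every pair that conflicts lands in different time slots.

2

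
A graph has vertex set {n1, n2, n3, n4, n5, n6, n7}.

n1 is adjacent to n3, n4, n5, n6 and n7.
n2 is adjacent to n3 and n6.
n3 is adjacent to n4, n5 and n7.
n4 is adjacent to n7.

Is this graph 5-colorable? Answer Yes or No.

Yes

The chromatic number is 4. n1, n3, n4, n7 are pairwise adjacent (a clique of size 4), so at least 4 colors are needed.
4 colors suffice: color 1 → {n3, n6}; color 2 → {n1, n2}; color 3 → {n4, n5}; color 4 → {n7}.
Since 5 ≥ 4, a proper 5-coloring certainly exists.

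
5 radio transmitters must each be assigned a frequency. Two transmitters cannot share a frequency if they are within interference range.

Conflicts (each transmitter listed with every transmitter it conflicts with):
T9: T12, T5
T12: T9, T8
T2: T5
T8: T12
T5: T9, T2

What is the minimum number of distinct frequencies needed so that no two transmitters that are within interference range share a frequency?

T9 and T5 conflict, so at least 2 frequencies are needed.
A valid assignment using 2 frequencies: T9=2, T12=1, T2=2, T8=2, T5=1. Each listed conflict is separated.

2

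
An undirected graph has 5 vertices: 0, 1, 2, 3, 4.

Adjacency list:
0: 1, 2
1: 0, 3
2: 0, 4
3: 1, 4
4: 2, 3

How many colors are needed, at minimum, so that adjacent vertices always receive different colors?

3

The cycle 0-2-4-3-1-0 has odd length 5, so it cannot be 2-colored; at least 3 colors are needed.
A valid assignment using 3 colors: 0=c, 1=a, 2=b, 3=b, 4=a. Each edge has distinct colors on its endpoints.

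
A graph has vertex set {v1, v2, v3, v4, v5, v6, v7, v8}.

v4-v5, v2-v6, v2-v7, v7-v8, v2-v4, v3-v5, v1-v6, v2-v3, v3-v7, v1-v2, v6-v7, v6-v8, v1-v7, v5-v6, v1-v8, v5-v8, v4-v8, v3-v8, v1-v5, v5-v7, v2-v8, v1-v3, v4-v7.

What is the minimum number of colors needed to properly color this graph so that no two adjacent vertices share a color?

5

v1, v5, v6, v7, v8 are pairwise adjacent (a clique of size 5), so at least 5 colors are needed.
5 colors suffice: color 1 → {v8}; color 2 → {v7}; color 3 → {v2, v5}; color 4 → {v1, v4}; color 5 → {v3, v6}. No two adjacent vertices share a color.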